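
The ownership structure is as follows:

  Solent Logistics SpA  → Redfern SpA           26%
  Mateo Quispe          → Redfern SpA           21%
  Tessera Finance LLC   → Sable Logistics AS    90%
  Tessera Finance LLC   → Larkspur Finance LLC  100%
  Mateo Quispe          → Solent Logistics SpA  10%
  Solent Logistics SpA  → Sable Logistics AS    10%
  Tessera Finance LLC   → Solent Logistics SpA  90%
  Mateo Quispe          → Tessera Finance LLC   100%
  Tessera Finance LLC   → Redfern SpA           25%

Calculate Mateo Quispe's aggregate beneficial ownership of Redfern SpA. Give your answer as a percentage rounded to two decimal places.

72.00%

Mateo reaches Redfern along 4 paths.
Via Tessera: 100% × 25% = 25%.
Via Tessera → Solent: 100% × 90% × 26% = 23.4%.
Via Solent: 10% × 26% = 2.6%.
Direct stake: 21% = 21%.
Total: 25% + 23.4% + 2.6% + 21% = 72%.
Rounded: 72.00%.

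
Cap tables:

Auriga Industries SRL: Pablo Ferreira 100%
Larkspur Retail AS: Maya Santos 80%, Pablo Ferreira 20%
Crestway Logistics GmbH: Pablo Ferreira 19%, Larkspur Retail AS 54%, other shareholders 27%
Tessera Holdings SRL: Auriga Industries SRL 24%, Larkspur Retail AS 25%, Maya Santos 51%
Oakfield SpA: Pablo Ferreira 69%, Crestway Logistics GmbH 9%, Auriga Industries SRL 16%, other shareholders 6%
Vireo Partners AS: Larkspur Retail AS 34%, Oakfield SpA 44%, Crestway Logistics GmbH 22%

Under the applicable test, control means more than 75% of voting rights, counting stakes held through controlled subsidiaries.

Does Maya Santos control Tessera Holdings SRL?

Yes

Maya holds 80% of Larkspur, so Maya controls Larkspur.
Larkspur and Maya together hold 25% + 51% = 76% of Tessera, so Maya controls Tessera.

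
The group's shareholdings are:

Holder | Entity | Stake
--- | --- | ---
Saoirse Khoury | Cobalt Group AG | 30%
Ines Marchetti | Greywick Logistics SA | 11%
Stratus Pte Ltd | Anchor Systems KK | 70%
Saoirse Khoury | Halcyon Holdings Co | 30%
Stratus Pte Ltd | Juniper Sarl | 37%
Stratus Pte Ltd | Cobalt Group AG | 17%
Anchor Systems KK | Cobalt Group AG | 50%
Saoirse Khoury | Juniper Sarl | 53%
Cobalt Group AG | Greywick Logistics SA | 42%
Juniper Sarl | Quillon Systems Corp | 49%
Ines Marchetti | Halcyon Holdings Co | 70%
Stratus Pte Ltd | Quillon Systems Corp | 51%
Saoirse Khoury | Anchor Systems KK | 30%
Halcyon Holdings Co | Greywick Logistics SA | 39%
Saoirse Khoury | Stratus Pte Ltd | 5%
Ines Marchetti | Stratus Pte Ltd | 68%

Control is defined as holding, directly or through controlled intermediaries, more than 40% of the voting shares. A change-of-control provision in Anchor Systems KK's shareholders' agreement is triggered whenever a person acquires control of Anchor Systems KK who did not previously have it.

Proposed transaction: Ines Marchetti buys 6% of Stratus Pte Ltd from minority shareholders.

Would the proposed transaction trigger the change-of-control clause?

The purchase changes only Ines's holdings, so Ines is the only person who could newly come to control Anchor.
Ines holds 68% of Stratus, so Ines controls Stratus.
Stratus holds 70% of Anchor, so Ines controls Anchor.
So Ines already controls Anchor before the transaction.
After the purchase, Ines's direct stake in Stratus rises to 68% + 6% = 74%.
Ines controlled Anchor already, so this is not a new person acquiring control; every other person's position is unchanged or reduced.
No new person acquires control, so the clause is not triggered.

No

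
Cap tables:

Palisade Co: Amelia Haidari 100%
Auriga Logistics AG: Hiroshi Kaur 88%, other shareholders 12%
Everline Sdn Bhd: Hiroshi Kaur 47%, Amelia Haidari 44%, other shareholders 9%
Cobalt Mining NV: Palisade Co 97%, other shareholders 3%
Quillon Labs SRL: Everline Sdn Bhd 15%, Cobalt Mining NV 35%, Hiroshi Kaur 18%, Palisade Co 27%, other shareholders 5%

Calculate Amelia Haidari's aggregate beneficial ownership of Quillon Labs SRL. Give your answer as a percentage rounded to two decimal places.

Amelia reaches Quillon along 3 paths.
Via Everline: 44% × 15% = 6.6%.
Via Palisade → Cobalt: 100% × 97% × 35% = 33.95%.
Via Palisade: 100% × 27% = 27%.
Total: 6.6% + 33.95% + 27% = 67.55%.

67.55%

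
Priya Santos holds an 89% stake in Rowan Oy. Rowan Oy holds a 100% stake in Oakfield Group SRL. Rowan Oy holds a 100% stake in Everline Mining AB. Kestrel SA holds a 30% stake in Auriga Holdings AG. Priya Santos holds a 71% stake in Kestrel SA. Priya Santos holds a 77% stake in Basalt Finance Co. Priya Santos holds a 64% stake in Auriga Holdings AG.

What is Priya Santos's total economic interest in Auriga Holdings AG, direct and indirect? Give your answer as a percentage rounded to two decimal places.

85.30%

Priya reaches Auriga along 2 paths.
Direct stake: 64% = 64%.
Via Kestrel: 71% × 30% = 21.3%.
Total: 64% + 21.3% = 85.3%.
Rounded: 85.30%.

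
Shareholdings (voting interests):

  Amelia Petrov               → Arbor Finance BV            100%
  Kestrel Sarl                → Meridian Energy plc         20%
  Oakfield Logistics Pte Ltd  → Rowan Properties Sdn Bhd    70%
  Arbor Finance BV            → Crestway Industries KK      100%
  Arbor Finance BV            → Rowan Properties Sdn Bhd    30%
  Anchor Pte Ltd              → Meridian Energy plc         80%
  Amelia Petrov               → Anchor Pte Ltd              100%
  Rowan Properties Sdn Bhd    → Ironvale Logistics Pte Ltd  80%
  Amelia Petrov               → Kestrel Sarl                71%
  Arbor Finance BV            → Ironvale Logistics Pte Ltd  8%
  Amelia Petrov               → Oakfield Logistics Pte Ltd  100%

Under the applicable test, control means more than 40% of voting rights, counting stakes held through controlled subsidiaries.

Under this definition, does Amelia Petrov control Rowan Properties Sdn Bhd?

Yes

Amelia holds 100% of Oakfield, so Amelia controls Oakfield.
Amelia holds 100% of Arbor, so Amelia controls Arbor.
Arbor and Oakfield together hold 30% + 70% = 100% of Rowan, so Amelia controls Rowan.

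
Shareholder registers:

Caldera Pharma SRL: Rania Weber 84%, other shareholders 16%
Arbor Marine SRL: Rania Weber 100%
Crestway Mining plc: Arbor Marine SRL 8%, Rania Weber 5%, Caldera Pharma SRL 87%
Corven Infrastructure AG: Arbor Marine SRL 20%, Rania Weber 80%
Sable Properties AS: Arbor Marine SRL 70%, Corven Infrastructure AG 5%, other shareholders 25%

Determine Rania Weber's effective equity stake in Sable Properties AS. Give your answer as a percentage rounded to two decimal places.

75.00%

Rania reaches Sable along 3 paths.
Via Arbor: 100% × 70% = 70%.
Via Arbor → Corven: 100% × 20% × 5% = 1%.
Via Corven: 80% × 5% = 4%.
Total: 70% + 1% + 4% = 75%.
Rounded: 75.00%.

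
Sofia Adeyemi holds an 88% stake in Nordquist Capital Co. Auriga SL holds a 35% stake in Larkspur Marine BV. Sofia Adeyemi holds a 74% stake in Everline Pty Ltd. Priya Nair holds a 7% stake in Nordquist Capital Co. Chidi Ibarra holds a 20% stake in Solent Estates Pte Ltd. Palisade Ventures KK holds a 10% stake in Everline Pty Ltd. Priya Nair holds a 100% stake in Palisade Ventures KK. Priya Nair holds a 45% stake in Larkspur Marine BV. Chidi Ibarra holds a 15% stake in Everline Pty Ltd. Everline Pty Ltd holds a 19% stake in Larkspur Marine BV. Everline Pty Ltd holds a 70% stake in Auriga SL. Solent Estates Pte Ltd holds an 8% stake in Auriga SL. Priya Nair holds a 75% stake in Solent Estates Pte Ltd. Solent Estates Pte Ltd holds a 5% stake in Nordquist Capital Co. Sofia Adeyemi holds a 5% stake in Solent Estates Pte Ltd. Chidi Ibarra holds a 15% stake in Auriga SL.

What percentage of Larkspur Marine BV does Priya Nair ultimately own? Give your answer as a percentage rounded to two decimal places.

Priya reaches Larkspur along 4 paths.
Via Palisade → Everline: 100% × 10% × 19% = 1.9%.
Via Palisade → Everline → Auriga: 100% × 10% × 70% × 35% = 2.45%.
Via Solent → Auriga: 75% × 8% × 35% = 2.1%.
Direct stake: 45% = 45%.
Total: 1.9% + 2.45% + 2.1% + 45% = 51.45%.

51.45%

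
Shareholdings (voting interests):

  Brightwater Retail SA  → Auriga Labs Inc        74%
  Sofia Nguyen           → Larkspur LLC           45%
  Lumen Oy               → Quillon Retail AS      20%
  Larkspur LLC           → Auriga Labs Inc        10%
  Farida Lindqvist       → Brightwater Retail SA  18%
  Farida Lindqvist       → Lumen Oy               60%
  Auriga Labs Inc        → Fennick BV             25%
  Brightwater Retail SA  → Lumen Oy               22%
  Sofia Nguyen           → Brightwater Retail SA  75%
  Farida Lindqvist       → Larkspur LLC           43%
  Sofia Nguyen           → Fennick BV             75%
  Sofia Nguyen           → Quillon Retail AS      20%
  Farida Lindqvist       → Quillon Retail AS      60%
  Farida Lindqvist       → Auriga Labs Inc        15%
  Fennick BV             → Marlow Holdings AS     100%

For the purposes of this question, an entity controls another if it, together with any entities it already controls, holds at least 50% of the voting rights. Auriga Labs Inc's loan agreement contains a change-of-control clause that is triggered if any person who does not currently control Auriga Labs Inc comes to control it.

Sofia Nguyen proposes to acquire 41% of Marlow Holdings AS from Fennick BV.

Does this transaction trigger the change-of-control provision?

No

The purchase adds only to Sofia's holdings (Fennick's stake shrinks), so Sofia is the only person who could newly come to control Auriga.
Sofia holds 75% of Brightwater, so Sofia controls Brightwater.
Brightwater holds 74% of Auriga, so Sofia controls Auriga.
So Sofia already controls Auriga before the transaction.
After the purchase, Sofia holds 41% of Marlow directly, and Fennick's stake falls to 59%.
Sofia controlled Auriga already, so this is not a new person acquiring control; every other person's position is unchanged or reduced.
No new person acquires control, so the clause is not triggered.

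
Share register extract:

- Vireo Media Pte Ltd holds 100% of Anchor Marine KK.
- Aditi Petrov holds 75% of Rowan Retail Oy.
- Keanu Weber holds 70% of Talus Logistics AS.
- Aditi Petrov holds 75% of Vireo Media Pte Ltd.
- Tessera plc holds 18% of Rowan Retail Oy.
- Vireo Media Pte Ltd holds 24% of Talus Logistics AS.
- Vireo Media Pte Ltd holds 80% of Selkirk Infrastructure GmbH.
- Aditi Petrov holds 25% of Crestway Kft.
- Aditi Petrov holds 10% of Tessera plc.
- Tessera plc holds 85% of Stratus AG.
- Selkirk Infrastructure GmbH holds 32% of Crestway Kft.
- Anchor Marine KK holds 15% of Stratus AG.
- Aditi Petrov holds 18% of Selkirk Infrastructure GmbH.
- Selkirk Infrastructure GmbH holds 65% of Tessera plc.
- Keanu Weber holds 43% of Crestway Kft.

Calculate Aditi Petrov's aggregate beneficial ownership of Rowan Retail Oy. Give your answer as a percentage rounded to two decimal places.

Aditi reaches Rowan along 4 paths.
Direct stake: 75% = 75%.
Via Tessera: 10% × 18% = 1.8%.
Via Selkirk → Tessera: 18% × 65% × 18% = 2.106%.
Via Vireo → Selkirk → Tessera: 75% × 80% × 65% × 18% = 7.02%.
Total: 75% + 1.8% + 2.106% + 7.02% = 85.926%.
Rounded: 85.93%.

85.93%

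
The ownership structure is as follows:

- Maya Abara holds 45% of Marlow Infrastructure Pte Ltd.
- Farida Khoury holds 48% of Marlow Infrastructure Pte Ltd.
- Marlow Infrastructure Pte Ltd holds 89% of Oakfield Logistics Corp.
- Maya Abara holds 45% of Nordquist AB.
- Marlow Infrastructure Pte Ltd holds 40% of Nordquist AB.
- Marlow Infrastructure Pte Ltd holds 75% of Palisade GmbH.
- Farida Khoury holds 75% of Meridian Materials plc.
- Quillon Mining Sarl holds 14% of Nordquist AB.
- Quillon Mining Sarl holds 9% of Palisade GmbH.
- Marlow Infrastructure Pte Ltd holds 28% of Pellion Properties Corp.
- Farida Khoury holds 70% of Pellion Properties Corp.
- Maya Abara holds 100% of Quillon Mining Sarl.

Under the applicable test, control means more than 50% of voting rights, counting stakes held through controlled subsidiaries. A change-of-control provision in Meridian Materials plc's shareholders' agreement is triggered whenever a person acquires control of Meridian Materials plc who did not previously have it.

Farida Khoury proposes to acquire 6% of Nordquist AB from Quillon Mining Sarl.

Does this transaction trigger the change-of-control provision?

No

The purchase adds only to Farida's holdings (Quillon's stake shrinks), so Farida is the only person who could newly come to control Meridian.
Farida holds 75% of Meridian, so Farida controls Meridian.
So Farida already controls Meridian before the transaction.
After the purchase, Farida holds 6% of Nordquist directly, and Quillon's stake falls to 8%.
Farida controlled Meridian already, so this is not a new person acquiring control; every other person's position is unchanged or reduced.
No new person acquires control, so the clause is not triggered.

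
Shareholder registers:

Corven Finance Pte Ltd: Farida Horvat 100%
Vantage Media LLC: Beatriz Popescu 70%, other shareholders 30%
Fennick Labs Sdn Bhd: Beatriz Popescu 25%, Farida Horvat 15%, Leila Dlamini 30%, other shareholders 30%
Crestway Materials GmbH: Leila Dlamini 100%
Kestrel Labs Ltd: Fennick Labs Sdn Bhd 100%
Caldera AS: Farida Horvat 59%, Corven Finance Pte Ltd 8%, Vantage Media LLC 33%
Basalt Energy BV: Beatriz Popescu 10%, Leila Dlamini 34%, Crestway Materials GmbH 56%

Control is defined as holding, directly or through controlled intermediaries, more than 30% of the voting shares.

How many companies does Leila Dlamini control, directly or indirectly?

Leila holds 100% of Crestway, so Leila controls Crestway.
Leila and Crestway together hold 34% + 56% = 90% of Basalt, so Leila controls Basalt.
No other company's threshold is met.
Leila controls 2 companies.

2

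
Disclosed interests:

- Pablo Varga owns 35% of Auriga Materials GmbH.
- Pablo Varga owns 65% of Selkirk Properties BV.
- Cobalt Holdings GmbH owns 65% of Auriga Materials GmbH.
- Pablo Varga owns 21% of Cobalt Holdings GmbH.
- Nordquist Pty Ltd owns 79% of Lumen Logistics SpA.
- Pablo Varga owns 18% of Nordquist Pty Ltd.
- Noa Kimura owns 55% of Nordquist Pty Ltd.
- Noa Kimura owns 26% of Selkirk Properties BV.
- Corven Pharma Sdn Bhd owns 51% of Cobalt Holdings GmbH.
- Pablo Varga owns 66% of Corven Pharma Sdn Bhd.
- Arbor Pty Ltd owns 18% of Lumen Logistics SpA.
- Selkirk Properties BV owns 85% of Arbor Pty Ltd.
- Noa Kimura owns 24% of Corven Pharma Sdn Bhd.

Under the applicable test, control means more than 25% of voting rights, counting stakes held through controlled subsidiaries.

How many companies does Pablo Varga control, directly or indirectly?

5

Pablo holds 65% of Selkirk, so Pablo controls Selkirk.
Pablo holds 66% of Corven, so Pablo controls Corven.
Pablo and Corven together hold 21% + 51% = 72% of Cobalt, so Pablo controls Cobalt.
Selkirk holds 85% of Arbor, so Pablo controls Arbor.
Pablo and Cobalt together hold 35% + 65% = 100% of Auriga, so Pablo controls Auriga.
No other company's threshold is met.
Pablo controls 5 companies.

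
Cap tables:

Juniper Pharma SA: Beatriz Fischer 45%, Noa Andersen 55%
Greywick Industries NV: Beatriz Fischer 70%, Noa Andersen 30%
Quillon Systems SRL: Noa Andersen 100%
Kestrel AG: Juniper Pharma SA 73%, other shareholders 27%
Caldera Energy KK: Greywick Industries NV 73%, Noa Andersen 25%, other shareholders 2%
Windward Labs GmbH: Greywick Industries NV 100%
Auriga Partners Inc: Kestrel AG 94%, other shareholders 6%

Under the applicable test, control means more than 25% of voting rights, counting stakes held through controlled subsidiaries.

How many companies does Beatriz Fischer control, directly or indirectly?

6

Beatriz holds 45% of Juniper, so Beatriz controls Juniper.
Beatriz holds 70% of Greywick, so Beatriz controls Greywick.
Juniper holds 73% of Kestrel, so Beatriz controls Kestrel.
Greywick holds 73% of Caldera, so Beatriz controls Caldera.
Greywick holds 100% of Windward, so Beatriz controls Windward.
Kestrel holds 94% of Auriga, so Beatriz controls Auriga.
No other company's threshold is met.
Beatriz controls 6 companies.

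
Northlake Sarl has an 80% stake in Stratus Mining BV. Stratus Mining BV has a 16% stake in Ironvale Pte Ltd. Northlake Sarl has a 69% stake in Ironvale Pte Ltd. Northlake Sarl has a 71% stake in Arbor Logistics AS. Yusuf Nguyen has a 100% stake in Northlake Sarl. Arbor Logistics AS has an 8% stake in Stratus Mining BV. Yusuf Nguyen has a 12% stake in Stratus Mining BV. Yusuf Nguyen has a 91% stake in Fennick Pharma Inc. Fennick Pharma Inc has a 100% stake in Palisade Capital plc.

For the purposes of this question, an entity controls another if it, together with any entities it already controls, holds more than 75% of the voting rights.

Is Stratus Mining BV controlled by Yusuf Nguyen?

Yusuf holds 100% of Northlake, so Yusuf controls Northlake.
Northlake and Yusuf together hold 80% + 12% = 92% of Stratus, so Yusuf controls Stratus.

Yes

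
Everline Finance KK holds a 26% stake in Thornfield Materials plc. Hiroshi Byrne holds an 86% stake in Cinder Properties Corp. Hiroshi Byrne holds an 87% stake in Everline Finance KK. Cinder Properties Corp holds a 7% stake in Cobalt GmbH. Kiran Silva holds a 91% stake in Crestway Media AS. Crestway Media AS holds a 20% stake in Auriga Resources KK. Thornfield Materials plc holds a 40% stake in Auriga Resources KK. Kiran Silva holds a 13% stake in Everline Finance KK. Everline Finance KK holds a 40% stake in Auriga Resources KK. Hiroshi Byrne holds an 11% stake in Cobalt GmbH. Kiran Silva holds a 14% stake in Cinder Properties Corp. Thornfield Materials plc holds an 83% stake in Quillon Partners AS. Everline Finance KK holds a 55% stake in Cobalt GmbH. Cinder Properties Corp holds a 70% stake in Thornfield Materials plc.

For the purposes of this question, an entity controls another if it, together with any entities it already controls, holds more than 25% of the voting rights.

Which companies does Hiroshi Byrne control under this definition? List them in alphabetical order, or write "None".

Hiroshi holds 87% of Everline, so Hiroshi controls Everline.
Hiroshi holds 86% of Cinder, so Hiroshi controls Cinder.
Everline and Cinder together hold 26% + 70% = 96% of Thornfield, so Hiroshi controls Thornfield.
Cinder and Everline and Hiroshi together hold 7% + 55% + 11% = 73% of Cobalt, so Hiroshi controls Cobalt.
Thornfield holds 83% of Quillon, so Hiroshi controls Quillon.
Everline and Thornfield together hold 40% + 40% = 80% of Auriga, so Hiroshi controls Auriga.
No other company's threshold is met.

Auriga Resources KK, Cinder Properties Corp, Cobalt GmbH, Everline Finance KK, Quillon Partners AS, Thornfield Materials plc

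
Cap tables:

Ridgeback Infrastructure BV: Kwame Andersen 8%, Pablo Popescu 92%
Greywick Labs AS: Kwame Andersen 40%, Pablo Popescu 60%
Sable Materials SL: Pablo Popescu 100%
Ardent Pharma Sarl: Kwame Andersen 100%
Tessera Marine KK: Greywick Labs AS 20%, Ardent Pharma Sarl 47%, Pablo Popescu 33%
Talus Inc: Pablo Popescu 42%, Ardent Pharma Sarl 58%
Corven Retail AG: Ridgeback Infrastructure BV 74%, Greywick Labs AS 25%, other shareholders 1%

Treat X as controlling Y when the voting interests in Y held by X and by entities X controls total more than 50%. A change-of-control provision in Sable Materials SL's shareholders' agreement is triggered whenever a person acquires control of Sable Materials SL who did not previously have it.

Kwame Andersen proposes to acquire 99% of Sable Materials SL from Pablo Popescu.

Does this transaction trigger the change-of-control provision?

Yes

The purchase adds only to Kwame's holdings (Pablo's stake shrinks), so Kwame is the only person who could newly come to control Sable.
Kwame holds 100% of Ardent, so Kwame controls Ardent.
Ardent holds 58% of Talus, so Kwame controls Talus.
Neither Kwame nor any entity Kwame controls holds any voting interest in Sable.
So before the transaction, Kwame does not control Sable.
After the purchase, Kwame holds 99% of Sable directly, and Pablo's stake falls to 1%.
Kwame holds 99% of Sable, so Kwame controls Sable.
Kwame did not control Sable before and does after, so the clause is triggered.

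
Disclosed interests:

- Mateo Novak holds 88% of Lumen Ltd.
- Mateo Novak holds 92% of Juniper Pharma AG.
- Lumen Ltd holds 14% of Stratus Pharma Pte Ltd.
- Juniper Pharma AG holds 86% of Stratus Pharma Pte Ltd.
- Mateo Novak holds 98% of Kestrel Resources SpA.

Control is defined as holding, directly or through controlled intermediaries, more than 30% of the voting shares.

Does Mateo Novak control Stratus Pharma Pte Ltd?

Yes

Mateo holds 88% of Lumen, so Mateo controls Lumen.
Mateo holds 92% of Juniper, so Mateo controls Juniper.
Lumen and Juniper together hold 14% + 86% = 100% of Stratus, so Mateo controls Stratus.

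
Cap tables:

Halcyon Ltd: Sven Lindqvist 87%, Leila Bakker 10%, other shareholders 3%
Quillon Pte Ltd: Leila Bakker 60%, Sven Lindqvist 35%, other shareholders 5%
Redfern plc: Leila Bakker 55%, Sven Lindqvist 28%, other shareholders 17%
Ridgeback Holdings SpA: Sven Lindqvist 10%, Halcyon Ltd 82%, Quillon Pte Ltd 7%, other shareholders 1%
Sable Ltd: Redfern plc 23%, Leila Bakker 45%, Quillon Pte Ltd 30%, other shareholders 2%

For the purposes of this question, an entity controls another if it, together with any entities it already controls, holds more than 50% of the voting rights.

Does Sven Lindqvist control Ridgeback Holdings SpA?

Sven holds 87% of Halcyon, so Sven controls Halcyon.
Sven and Halcyon together hold 10% + 82% = 92% of Ridgeback, so Sven controls Ridgeback.

Yes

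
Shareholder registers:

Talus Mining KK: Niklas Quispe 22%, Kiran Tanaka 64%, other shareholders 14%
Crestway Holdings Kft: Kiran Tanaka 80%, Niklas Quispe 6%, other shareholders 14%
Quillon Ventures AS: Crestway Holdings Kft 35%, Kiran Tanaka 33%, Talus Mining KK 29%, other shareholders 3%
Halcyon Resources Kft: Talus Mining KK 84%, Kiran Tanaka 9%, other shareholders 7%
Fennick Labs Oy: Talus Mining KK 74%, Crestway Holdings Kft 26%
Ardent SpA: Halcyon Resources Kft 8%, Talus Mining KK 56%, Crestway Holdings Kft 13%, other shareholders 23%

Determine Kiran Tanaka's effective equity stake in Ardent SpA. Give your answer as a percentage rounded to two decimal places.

Kiran reaches Ardent along 4 paths.
Via Talus → Halcyon: 64% × 84% × 8% = 4.3008%.
Via Halcyon: 9% × 8% = 0.72%.
Via Talus: 64% × 56% = 35.84%.
Via Crestway: 80% × 13% = 10.4%.
Total: 4.3008% + 0.72% + 35.84% + 10.4% = 51.2608%.
Rounded: 51.26%.

51.26%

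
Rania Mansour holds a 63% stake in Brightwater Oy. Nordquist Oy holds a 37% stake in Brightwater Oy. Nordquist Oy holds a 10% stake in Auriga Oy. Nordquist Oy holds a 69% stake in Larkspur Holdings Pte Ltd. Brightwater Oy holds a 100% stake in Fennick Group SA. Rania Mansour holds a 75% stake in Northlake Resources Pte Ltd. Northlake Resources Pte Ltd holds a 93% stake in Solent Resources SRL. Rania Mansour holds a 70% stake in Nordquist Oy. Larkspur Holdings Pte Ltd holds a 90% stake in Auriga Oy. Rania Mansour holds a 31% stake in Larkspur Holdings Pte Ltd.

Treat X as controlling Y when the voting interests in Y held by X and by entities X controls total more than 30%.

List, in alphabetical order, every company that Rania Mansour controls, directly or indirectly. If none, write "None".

Rania holds 70% of Nordquist, so Rania controls Nordquist.
Rania and Nordquist together hold 31% + 69% = 100% of Larkspur, so Rania controls Larkspur.
Rania holds 75% of Northlake, so Rania controls Northlake.
Nordquist and Rania together hold 37% + 63% = 100% of Brightwater, so Rania controls Brightwater.
Brightwater holds 100% of Fennick, so Rania controls Fennick.
Larkspur and Nordquist together hold 90% + 10% = 100% of Auriga, so Rania controls Auriga.
Northlake holds 93% of Solent, so Rania controls Solent.

Auriga Oy, Brightwater Oy, Fennick Group SA, Larkspur Holdings Pte Ltd, Nordquist Oy, Northlake Resources Pte Ltd, Solent Resources SRL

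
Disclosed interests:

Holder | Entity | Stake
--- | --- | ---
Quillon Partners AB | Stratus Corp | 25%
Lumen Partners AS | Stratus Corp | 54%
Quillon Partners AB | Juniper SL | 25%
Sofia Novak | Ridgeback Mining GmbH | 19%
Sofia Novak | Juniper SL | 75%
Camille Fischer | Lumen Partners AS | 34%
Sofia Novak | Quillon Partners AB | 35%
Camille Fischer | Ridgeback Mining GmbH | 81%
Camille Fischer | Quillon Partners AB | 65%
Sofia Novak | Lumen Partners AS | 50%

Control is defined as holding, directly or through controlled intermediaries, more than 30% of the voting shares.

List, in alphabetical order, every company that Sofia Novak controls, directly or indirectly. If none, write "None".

Juniper SL, Lumen Partners AS, Quillon Partners AB, Stratus Corp

Sofia holds 35% of Quillon, so Sofia controls Quillon.
Sofia holds 50% of Lumen, so Sofia controls Lumen.
Sofia and Quillon together hold 75% + 25% = 100% of Juniper, so Sofia controls Juniper.
Lumen and Quillon together hold 54% + 25% = 79% of Stratus, so Sofia controls Stratus.
No other company's threshold is met.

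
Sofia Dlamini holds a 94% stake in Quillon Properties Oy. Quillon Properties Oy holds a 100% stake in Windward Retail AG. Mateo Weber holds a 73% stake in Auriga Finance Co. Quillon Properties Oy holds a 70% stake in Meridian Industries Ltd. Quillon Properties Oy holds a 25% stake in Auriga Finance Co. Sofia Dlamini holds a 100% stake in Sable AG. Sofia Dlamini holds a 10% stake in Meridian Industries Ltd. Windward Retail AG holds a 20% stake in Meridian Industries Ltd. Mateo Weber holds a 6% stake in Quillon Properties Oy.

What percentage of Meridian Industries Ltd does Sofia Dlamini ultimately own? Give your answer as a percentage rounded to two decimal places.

94.60%

Sofia reaches Meridian along 3 paths.
Direct stake: 10% = 10%.
Via Quillon → Windward: 94% × 100% × 20% = 18.8%.
Via Quillon: 94% × 70% = 65.8%.
Total: 10% + 18.8% + 65.8% = 94.6%.
Rounded: 94.60%.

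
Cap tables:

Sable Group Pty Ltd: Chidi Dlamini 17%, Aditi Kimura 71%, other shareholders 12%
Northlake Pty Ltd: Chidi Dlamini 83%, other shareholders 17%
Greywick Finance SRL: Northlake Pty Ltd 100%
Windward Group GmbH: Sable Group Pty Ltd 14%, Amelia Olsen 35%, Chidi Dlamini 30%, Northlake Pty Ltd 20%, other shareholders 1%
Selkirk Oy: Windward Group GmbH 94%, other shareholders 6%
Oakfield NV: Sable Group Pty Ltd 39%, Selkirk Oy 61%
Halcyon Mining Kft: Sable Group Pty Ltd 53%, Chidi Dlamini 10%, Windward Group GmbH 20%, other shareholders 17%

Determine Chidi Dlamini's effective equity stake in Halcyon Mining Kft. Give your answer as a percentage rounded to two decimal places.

Chidi reaches Halcyon along 5 paths.
Via Sable: 17% × 53% = 9.01%.
Direct stake: 10% = 10%.
Via Sable → Windward: 17% × 14% × 20% = 0.476%.
Via Windward: 30% × 20% = 6%.
Via Northlake → Windward: 83% × 20% × 20% = 3.32%.
Total: 9.01% + 10% + 0.476% + 6% + 3.32% = 28.806%.
Rounded: 28.81%.

28.81%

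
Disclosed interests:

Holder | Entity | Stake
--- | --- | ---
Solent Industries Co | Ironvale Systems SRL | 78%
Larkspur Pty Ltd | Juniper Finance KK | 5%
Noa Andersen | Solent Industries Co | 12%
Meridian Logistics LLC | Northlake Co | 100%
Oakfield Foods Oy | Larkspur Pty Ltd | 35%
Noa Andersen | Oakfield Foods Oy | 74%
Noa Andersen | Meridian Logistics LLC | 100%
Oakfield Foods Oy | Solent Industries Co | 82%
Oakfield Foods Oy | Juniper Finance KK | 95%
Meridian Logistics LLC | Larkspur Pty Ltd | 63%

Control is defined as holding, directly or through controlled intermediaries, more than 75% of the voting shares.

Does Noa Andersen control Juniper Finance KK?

No

Noa holds 100% of Meridian, so Noa controls Meridian.
Meridian holds 100% of Northlake, so Noa controls Northlake.
Neither Noa nor any entity Noa controls holds any voting interest in Juniper.
So Noa does not control Juniper.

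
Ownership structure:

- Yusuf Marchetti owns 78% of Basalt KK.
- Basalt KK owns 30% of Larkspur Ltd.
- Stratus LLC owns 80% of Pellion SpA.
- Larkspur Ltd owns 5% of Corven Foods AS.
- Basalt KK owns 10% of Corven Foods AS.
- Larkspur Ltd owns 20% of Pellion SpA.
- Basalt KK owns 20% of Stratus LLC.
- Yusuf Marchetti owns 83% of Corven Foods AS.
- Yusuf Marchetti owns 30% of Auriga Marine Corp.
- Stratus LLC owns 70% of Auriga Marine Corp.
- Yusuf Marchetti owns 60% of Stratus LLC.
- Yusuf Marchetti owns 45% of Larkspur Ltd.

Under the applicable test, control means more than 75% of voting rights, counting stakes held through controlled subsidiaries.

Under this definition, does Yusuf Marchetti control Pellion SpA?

Yes

Yusuf holds 78% of Basalt, so Yusuf controls Basalt.
Yusuf and Basalt together hold 60% + 20% = 80% of Stratus, so Yusuf controls Stratus.
Stratus holds 80% of Pellion, so Yusuf controls Pellion.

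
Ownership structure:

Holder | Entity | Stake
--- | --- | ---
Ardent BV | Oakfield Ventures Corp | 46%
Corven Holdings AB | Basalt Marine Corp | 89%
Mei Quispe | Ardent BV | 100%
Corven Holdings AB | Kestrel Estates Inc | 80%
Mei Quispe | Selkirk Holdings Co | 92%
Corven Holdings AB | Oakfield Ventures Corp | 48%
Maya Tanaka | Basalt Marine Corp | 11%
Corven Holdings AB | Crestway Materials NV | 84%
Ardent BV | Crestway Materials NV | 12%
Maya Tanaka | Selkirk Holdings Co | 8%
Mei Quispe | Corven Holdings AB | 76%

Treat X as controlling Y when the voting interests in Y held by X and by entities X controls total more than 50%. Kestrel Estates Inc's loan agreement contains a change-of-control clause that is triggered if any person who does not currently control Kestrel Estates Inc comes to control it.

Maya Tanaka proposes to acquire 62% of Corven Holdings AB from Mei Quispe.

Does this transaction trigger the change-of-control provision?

The purchase adds only to Maya's holdings (Mei's stake shrinks), so Maya is the only person who could newly come to control Kestrel.
Maya's largest direct stake is 11% in Basalt, which does not meet the threshold, so Maya controls no company.
Neither Maya nor any entity Maya controls holds any voting interest in Kestrel.
So before the transaction, Maya does not control Kestrel.
After the purchase, Maya holds 62% of Corven directly, and Mei's stake falls to 14%.
Maya holds 62% of Corven, so Maya controls Corven.
Corven holds 80% of Kestrel, so Maya controls Kestrel.
Maya did not control Kestrel before and does after, so the clause is triggered.

Yes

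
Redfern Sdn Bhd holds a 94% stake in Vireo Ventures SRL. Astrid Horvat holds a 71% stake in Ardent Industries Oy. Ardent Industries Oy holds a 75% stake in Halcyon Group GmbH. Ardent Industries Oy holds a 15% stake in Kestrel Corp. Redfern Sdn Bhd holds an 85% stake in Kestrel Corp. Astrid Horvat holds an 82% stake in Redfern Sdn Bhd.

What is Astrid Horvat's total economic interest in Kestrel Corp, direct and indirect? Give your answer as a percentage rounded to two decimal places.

Astrid reaches Kestrel along 2 paths.
Via Redfern: 82% × 85% = 69.7%.
Via Ardent: 71% × 15% = 10.65%.
Total: 69.7% + 10.65% = 80.35%.

80.35%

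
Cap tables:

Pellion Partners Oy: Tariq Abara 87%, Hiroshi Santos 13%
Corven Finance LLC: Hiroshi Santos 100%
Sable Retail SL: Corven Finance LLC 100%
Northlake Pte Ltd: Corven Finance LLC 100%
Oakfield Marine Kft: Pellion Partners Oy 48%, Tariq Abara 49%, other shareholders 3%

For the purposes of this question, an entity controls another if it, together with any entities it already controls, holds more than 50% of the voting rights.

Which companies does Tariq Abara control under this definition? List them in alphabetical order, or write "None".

Tariq holds 87% of Pellion, so Tariq controls Pellion.
Pellion and Tariq together hold 48% + 49% = 97% of Oakfield, so Tariq controls Oakfield.
No other company's threshold is met.

Oakfield Marine Kft, Pellion Partners Oy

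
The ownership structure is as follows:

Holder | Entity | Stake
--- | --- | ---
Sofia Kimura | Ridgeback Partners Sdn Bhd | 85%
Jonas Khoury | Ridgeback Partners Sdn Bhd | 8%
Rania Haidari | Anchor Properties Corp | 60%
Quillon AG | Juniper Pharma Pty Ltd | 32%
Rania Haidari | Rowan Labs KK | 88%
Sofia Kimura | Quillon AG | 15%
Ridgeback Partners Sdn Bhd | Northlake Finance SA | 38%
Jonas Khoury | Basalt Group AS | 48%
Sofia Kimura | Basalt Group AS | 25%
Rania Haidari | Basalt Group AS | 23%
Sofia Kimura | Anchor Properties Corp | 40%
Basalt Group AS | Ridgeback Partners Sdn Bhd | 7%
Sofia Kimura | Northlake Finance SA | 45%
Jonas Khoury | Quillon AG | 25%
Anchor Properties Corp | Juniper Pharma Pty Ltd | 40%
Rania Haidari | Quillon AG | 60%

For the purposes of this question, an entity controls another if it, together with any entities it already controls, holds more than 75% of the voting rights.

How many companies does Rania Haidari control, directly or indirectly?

1

Rania holds 88% of Rowan, so Rania controls Rowan.
No other company's threshold is met.
Rania controls 1 company.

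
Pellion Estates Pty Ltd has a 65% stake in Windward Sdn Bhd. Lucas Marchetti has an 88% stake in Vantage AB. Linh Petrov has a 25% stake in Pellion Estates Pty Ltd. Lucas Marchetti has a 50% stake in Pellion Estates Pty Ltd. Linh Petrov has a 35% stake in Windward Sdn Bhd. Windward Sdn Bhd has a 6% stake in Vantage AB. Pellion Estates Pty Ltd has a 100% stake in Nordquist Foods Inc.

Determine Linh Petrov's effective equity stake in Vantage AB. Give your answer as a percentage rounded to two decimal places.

3.08%

Linh reaches Vantage along 2 paths.
Via Pellion → Windward: 25% × 65% × 6% = 0.975%.
Via Windward: 35% × 6% = 2.1%.
Total: 0.975% + 2.1% = 3.075%.
Rounded: 3.08%.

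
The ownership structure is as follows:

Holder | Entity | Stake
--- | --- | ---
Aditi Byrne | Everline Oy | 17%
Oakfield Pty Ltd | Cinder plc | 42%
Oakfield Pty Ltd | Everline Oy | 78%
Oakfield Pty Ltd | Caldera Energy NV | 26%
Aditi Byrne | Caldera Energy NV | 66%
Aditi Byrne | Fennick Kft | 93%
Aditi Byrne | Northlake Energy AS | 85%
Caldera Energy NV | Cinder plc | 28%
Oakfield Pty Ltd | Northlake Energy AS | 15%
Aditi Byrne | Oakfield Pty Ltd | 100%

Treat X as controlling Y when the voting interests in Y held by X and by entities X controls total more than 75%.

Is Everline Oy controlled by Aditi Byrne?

Aditi holds 100% of Oakfield, so Aditi controls Oakfield.
Aditi and Oakfield together hold 17% + 78% = 95% of Everline, so Aditi controls Everline.

Yes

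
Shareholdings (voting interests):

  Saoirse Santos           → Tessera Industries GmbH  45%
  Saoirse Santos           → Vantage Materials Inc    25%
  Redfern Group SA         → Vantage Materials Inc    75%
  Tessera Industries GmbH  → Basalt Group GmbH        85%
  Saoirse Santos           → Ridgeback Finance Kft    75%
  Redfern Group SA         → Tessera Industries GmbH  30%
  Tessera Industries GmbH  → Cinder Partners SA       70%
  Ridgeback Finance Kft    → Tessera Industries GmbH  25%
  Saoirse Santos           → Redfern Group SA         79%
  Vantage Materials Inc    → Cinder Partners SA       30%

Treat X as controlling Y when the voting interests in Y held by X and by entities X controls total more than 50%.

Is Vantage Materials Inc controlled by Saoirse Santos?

Saoirse holds 79% of Redfern, so Saoirse controls Redfern.
Saoirse and Redfern together hold 25% + 75% = 100% of Vantage, so Saoirse controls Vantage.

Yes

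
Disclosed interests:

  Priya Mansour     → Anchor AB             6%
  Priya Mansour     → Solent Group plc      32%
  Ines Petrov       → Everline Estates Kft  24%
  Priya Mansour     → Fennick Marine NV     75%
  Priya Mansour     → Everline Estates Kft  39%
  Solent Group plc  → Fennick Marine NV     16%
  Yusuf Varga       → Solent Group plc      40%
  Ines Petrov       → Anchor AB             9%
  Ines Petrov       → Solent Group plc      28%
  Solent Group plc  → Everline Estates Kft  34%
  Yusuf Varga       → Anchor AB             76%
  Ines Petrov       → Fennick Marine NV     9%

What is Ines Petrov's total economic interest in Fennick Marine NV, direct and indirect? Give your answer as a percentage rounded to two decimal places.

13.48%

Ines reaches Fennick along 2 paths.
Direct stake: 9% = 9%.
Via Solent: 28% × 16% = 4.48%.
Total: 9% + 4.48% = 13.48%.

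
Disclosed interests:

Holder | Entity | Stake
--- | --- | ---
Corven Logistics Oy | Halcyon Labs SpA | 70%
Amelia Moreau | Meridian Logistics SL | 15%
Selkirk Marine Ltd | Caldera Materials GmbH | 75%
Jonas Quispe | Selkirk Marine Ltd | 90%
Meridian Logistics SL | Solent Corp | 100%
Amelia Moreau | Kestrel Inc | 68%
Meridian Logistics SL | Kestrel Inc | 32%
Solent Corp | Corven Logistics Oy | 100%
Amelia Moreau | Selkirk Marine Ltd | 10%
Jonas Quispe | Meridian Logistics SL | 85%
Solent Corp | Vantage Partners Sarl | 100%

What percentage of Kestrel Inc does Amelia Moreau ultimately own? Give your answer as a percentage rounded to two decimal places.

72.80%

Amelia reaches Kestrel along 2 paths.
Via Meridian: 15% × 32% = 4.8%.
Direct stake: 68% = 68%.
Total: 4.8% + 68% = 72.8%.
Rounded: 72.80%.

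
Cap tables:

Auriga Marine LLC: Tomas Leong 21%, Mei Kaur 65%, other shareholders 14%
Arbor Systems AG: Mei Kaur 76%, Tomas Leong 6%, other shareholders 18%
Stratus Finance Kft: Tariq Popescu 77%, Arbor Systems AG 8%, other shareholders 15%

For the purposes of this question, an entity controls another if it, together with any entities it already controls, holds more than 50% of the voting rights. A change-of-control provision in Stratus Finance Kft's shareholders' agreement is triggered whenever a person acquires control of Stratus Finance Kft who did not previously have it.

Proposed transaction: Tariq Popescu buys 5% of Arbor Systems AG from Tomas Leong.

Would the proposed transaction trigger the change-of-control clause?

No

The purchase adds only to Tariq's holdings (Tomas's stake shrinks), so Tariq is the only person who could newly come to control Stratus.
Tariq holds 77% of Stratus, so Tariq controls Stratus.
So Tariq already controls Stratus before the transaction.
After the purchase, Tariq holds 5% of Arbor directly, and Tomas's stake falls to 1%.
Tariq controlled Stratus already, so this is not a new person acquiring control; every other person's position is unchanged or reduced.
No new person acquires control, so the clause is not triggered.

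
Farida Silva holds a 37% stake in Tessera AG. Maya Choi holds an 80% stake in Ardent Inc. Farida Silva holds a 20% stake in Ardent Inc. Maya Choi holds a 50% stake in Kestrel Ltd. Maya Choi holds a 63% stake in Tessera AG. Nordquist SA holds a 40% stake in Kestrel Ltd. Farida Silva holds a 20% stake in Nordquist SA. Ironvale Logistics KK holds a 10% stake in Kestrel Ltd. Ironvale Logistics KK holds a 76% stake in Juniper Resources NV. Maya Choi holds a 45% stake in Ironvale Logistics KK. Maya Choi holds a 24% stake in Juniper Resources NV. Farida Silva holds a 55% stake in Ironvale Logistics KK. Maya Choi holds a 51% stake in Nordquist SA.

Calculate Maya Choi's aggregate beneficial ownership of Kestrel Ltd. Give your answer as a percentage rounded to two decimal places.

Maya reaches Kestrel along 3 paths.
Via Nordquist: 51% × 40% = 20.4%.
Via Ironvale: 45% × 10% = 4.5%.
Direct stake: 50% = 50%.
Total: 20.4% + 4.5% + 50% = 74.9%.
Rounded: 74.90%.

74.90%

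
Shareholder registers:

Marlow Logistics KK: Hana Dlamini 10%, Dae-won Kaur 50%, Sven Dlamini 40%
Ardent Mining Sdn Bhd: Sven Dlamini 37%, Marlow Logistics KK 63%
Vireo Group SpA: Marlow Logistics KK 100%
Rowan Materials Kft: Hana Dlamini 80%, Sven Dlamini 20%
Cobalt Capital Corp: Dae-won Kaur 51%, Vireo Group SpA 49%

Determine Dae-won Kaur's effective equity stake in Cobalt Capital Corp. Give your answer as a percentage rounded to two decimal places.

Dae-won reaches Cobalt along 2 paths.
Direct stake: 51% = 51%.
Via Marlow → Vireo: 50% × 100% × 49% = 24.5%.
Total: 51% + 24.5% = 75.5%.
Rounded: 75.50%.

75.50%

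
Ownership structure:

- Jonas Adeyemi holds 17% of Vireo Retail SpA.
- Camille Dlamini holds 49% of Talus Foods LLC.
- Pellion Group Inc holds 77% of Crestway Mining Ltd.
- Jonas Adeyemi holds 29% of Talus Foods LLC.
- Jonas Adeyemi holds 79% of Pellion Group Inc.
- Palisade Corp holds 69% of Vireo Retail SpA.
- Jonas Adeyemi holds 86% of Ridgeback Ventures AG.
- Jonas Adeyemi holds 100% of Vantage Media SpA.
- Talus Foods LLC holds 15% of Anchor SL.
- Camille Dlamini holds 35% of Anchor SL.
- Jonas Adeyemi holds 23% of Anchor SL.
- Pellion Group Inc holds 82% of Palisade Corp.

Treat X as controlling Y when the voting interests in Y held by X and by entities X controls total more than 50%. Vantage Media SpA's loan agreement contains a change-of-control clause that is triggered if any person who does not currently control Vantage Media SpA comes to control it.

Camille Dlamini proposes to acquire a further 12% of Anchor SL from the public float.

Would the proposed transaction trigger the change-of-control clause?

No

The purchase changes only Camille's holdings, so Camille is the only person who could newly come to control Vantage.
Camille's largest direct stake is 49% in Talus, which does not meet the threshold, so Camille controls no company.
Neither Camille nor any entity Camille controls holds any voting interest in Vantage.
So before the transaction, Camille does not control Vantage.
After the purchase, Camille's direct stake in Anchor rises to 35% + 12% = 47%.
Camille's side now holds 47% of Anchor, not > 50%, so Camille still does not control Anchor.
After the transaction, neither Camille nor any entity Camille controls holds a voting interest in Vantage, so Camille still does not control it.
No new person acquires control, so the clause is not triggered.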